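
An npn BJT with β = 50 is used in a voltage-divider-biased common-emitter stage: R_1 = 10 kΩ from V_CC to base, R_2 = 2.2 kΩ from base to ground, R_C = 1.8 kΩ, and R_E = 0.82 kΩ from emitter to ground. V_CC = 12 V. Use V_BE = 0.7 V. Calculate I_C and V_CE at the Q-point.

I_C ≈ 1.7 mA, V_CE ≈ 7.6 V

Thevenize the base divider: V_Th = V_CC·R_2/(R_1+R_2) = 12×2.2/12.2 = 2.16 V, R_Th = R_1‖R_2 = 1.8 kΩ.
Base-emitter loop: V_Th = I_B·R_Th + V_BE + (β+1)I_B·R_E, so I_B = (2.16 − 0.7) / (1.8 + 51×0.82) = 0.0336 mA.
I_C = β·I_B = 50×0.0336 = 1.68 mA, and I_E = (β+1)I_B = 1.71 mA.
V_CE = V_CC − I_C·R_C − I_E·R_E = 12 − 1.68×1.8 − 1.71×0.82 = 7.58 V.
V_CE = 7.58 V > 0.2 V confirms active-region operation.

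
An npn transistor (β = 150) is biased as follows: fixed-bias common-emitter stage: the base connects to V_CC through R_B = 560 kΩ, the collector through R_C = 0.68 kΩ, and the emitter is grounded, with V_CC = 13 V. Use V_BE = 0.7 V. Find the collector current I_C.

Base loop: V_CC = I_B·R_B + V_BE, so I_B = (13 − 0.7)/560 kΩ = 0.022 mA.
In the active region I_C = β·I_B = 150 × 0.022 = 3.29 mA.
Collector loop: V_CE = V_CC − I_C·R_C = 13 − 3.29×0.68 = 10.8 V.
Since V_CE = 10.8 V > V_CE(sat) ≈ 0.2 V, the transistor is in the active region as assumed.

I_C ≈ 3.3 mA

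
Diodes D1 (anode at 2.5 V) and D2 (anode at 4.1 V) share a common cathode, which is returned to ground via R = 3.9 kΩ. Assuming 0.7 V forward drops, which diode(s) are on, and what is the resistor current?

Assume both conduct. Then node N would need to be at both 2.5−0.7 = 1.8 V and 4.1−0.7 = 3.4 V, which is impossible.
Assume only D2 conducts: V_N = 4.1 − 0.7 = 3.4 V, so I_R = 3.4/3.9 = 0.872 mA.
Check D1: its anode-to-cathode voltage is 2.5 − 3.4 = -0.9 V < 0.7 V, so it is off. The assumption is consistent.

Only D2 conducts; I_R ≈ 0.87 mA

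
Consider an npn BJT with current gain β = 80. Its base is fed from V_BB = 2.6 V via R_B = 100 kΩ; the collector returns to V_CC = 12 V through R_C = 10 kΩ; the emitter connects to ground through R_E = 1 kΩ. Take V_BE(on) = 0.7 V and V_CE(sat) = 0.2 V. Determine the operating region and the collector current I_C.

active; I_C ≈ 0.84 mA

Assume active. Base-emitter loop: I_B = (V_BB − V_BE)/(R_B + (β+1)R_E) = (2.6 − 0.7)/(100 + 81×1) = 0.0105 mA.
I_C = β·I_B = 80×0.0105 = 0.84 mA.
V_CE = V_CC − I_C·R_C − I_E·R_E = 12 − 0.84×10 − 0.85×1 = 2.75 V > V_CE(sat), so the active-region assumption holds.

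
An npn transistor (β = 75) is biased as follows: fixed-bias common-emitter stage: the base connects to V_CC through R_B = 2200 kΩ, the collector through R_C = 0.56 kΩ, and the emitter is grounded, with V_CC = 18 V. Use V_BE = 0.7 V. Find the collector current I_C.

Base loop: V_CC = I_B·R_B + V_BE, so I_B = (18 − 0.7)/2200 kΩ = 0.00786 mA.
In the active region I_C = β·I_B = 75 × 0.00786 = 0.59 mA.
Collector loop: V_CE = V_CC − I_C·R_C = 18 − 0.59×0.56 = 17.7 V.
Since V_CE = 17.7 V > V_CE(sat) ≈ 0.2 V, the transistor is in the active region as assumed.

I_C ≈ 0.59 mA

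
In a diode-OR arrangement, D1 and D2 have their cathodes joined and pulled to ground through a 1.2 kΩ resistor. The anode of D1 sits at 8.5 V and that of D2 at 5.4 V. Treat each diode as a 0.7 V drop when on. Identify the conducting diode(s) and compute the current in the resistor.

Assume both conduct. Then node N would need to be at both 8.5−0.7 = 7.8 V and 5.4−0.7 = 4.7 V, which is impossible.
Assume only D1 conducts: V_N = 8.5 − 0.7 = 7.8 V, so I_R = 7.8/1.2 = 6.5 mA.
Check D2: its anode-to-cathode voltage is 5.4 − 7.8 = -2.4 V < 0.7 V, so it is off. The assumption is consistent.

Only D1 conducts; I_R ≈ 6.5 mA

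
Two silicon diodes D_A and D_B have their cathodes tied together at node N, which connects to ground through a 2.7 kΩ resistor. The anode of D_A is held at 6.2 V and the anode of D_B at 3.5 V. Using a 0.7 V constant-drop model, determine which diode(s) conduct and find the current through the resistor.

Only D_A conducts; I_R ≈ 2 mA

Assume both conduct. Then node N would need to be at both 6.2−0.7 = 5.5 V and 3.5−0.7 = 2.8 V, which is impossible.
Assume only D_A conducts: V_N = 6.2 − 0.7 = 5.5 V, so I_R = 5.5/2.7 = 2.04 mA.
Check D_B: its anode-to-cathode voltage is 3.5 − 5.5 = -2 V < 0.7 V, so it is off. The assumption is consistent.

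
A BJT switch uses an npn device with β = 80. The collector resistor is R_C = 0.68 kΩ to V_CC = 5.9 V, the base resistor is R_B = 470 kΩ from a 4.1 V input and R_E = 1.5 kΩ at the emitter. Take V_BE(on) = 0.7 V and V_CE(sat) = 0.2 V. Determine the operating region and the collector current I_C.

active; I_C ≈ 0.46 mA

Assume active. Base-emitter loop: I_B = (V_BB − V_BE)/(R_B + (β+1)R_E) = (4.1 − 0.7)/(470 + 81×1.5) = 0.00575 mA.
I_C = β·I_B = 80×0.00575 = 0.46 mA.
V_CE = V_CC − I_C·R_C − I_E·R_E = 5.9 − 0.46×0.68 − 0.466×1.5 = 4.89 V > V_CE(sat), so the active-region assumption holds.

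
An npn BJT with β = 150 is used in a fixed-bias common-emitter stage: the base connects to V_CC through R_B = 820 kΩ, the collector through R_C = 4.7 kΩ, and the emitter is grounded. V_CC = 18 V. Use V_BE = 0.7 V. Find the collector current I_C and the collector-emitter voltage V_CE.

Base loop: V_CC = I_B·R_B + V_BE, so I_B = (18 − 0.7)/820 kΩ = 0.0211 mA.
In the active region I_C = β·I_B = 150 × 0.0211 = 3.16 mA.
Collector loop: V_CE = V_CC − I_C·R_C = 18 − 3.16×4.7 = 3.13 V.
Since V_CE = 3.13 V > V_CE(sat) ≈ 0.2 V, the transistor is in the active region as assumed.

I_C ≈ 3.2 mA, V_CE ≈ 3.1 V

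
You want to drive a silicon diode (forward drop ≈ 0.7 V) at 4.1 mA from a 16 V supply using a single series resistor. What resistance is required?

The resistor drops V_S − V_D = 16 − 0.7 = 15.3 V at 4.1 mA.
R = 15.3 V / 4.1 mA = 3.73 kΩ.

R ≈ 3.7 kΩ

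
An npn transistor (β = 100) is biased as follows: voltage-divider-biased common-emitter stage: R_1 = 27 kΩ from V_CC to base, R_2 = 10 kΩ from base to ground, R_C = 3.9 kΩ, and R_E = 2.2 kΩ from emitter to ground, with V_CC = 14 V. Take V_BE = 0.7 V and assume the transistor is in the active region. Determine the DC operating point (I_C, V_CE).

Thevenize the base divider: V_Th = V_CC·R_2/(R_1+R_2) = 14×10/37 = 3.78 V, R_Th = R_1‖R_2 = 7.3 kΩ.
Base-emitter loop: V_Th = I_B·R_Th + V_BE + (β+1)I_B·R_E, so I_B = (3.78 − 0.7) / (7.3 + 101×2.2) = 0.0134 mA.
I_C = β·I_B = 100×0.0134 = 1.34 mA, and I_E = (β+1)I_B = 1.36 mA.
V_CE = V_CC − I_C·R_C − I_E·R_E = 14 − 1.34×3.9 − 1.36×2.2 = 5.77 V.
V_CE = 5.77 V > 0.2 V confirms active-region operation.

I_C ≈ 1.3 mA, V_CE ≈ 5.8 V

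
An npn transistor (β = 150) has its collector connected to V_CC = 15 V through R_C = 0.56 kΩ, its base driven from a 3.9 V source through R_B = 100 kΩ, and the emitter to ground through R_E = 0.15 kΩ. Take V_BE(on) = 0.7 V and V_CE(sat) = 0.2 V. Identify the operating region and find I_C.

Assume active. Base-emitter loop: I_B = (V_BB − V_BE)/(R_B + (β+1)R_E) = (3.9 − 0.7)/(100 + 151×0.15) = 0.0261 mA.
I_C = β·I_B = 150×0.0261 = 3.91 mA.
V_CE = V_CC − I_C·R_C − I_E·R_E = 15 − 3.91×0.56 − 3.94×0.15 = 12.2 V > V_CE(sat), so the active-region assumption holds.

active; I_C ≈ 3.9 mA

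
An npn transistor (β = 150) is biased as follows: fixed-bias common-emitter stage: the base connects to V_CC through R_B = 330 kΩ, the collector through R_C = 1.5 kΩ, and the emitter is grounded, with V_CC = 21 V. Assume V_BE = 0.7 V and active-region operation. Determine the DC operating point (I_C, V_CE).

Base loop: V_CC = I_B·R_B + V_BE, so I_B = (21 − 0.7)/330 kΩ = 0.0615 mA.
In the active region I_C = β·I_B = 150 × 0.0615 = 9.23 mA.
Collector loop: V_CE = V_CC − I_C·R_C = 21 − 9.23×1.5 = 7.16 V.
Since V_CE = 7.16 V > V_CE(sat) ≈ 0.2 V, the transistor is in the active region as assumed.

I_C ≈ 9.2 mA, V_CE ≈ 7.2 V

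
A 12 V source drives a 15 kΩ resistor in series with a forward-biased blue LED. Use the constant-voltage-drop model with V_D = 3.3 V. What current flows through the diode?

KVL around the loop: 12 = V_D + I·R = 3.3 + I × 15 kΩ.
So I = (12 − 3.3) / 15 kΩ = 8.7 / 15 = 0.58 mA.

I ≈ 0.58 mA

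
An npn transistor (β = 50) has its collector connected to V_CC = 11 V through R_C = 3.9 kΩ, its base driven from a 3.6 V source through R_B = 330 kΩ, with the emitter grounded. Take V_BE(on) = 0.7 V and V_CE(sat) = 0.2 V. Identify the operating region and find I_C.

active; I_C ≈ 0.44 mA

Assume active. Base-emitter loop: I_B = (V_BB − V_BE)/R_B = (3.6 − 0.7)/330 = 0.00879 mA.
I_C = β·I_B = 50×0.00879 = 0.439 mA.
V_CE = V_CC − I_C·R_C = 11 − 0.439×3.9 = 9.29 V > V_CE(sat), so the active-region assumption holds.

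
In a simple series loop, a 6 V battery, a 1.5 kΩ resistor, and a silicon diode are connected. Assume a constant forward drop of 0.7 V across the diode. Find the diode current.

I ≈ 3.5 mA

KVL around the loop: 6 = V_D + I·R = 0.7 + I × 1.5 kΩ.
So I = (6 − 0.7) / 1.5 kΩ = 5.3 / 1.5 = 3.53 mA.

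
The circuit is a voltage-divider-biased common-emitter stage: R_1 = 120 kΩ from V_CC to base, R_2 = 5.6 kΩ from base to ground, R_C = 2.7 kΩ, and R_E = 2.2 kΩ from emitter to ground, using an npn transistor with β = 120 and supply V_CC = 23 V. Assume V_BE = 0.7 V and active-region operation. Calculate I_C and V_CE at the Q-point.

Thevenize the base divider: V_Th = V_CC·R_2/(R_1+R_2) = 23×5.6/126 = 1.03 V, R_Th = R_1‖R_2 = 5.35 kΩ.
Base-emitter loop: V_Th = I_B·R_Th + V_BE + (β+1)I_B·R_E, so I_B = (1.03 − 0.7) / (5.35 + 121×2.2) = 0.0012 mA.
I_C = β·I_B = 120×0.0012 = 0.144 mA, and I_E = (β+1)I_B = 0.145 mA.
V_CE = V_CC − I_C·R_C − I_E·R_E = 23 − 0.144×2.7 − 0.145×2.2 = 22.3 V.
V_CE = 22.3 V > 0.2 V confirms active-region operation.

I_C ≈ 0.14 mA, V_CE ≈ 22 V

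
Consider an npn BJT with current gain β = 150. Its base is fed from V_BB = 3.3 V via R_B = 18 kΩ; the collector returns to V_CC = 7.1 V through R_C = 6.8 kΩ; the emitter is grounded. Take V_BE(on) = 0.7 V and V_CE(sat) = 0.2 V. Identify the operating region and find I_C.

saturation; I_C ≈ 1 mA

Assume active: I_B = (3.3 − 0.7)/18 = 0.144 mA, giving I_C = β·I_B = 21.7 mA.
But then V_CE = 7.1 − 21.7×6.8 = -140 V < V_CE(sat) = 0.2 V — impossible in the active region.
So the transistor is saturated. With V_CE = 0.2 V, I_C = (V_CC − 0.2)/R_C = 6.9/6.8 = 1.01 mA.
Check: β·I_B = 21.7 mA > I_C = 1.01 mA, confirming saturation.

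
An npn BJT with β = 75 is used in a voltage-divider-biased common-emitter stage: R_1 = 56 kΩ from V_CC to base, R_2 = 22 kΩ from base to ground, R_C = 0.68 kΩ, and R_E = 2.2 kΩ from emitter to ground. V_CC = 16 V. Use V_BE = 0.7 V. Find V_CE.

V_CE ≈ 11 V

Thevenize the base divider: V_Th = V_CC·R_2/(R_1+R_2) = 16×22/78 = 4.51 V, R_Th = R_1‖R_2 = 15.8 kΩ.
Base-emitter loop: V_Th = I_B·R_Th + V_BE + (β+1)I_B·R_E, so I_B = (4.51 − 0.7) / (15.8 + 76×2.2) = 0.0208 mA.
I_C = β·I_B = 75×0.0208 = 1.56 mA, and I_E = (β+1)I_B = 1.58 mA.
V_CE = V_CC − I_C·R_C − I_E·R_E = 16 − 1.56×0.68 − 1.58×2.2 = 11.5 V.
V_CE = 11.5 V > 0.2 V confirms active-region operation.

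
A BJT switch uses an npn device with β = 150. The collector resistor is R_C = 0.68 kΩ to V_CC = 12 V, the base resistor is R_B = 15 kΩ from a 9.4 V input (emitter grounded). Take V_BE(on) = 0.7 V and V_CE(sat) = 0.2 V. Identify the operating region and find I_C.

Assume active: I_B = (9.4 − 0.7)/15 = 0.58 mA, giving I_C = β·I_B = 87 mA.
But then V_CE = 12 − 87×0.68 = -47.2 V < V_CE(sat) = 0.2 V — impossible in the active region.
So the transistor is saturated. With V_CE = 0.2 V, I_C = (V_CC − 0.2)/R_C = 11.8/0.68 = 17.4 mA.
Check: β·I_B = 87 mA > I_C = 17.4 mA, confirming saturation.

saturation; I_C ≈ 17 mA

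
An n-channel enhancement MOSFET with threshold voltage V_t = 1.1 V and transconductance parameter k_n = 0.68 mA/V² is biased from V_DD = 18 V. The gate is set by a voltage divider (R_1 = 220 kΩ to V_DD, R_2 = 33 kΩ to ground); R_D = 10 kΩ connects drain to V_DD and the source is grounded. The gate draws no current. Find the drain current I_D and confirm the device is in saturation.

V_G = V_DD·R_2/(R_1+R_2) = 18×33/253 = 2.35 V. With the source grounded, V_GS = V_G = 2.35 V.
Assume saturation: I_D = (k_n/2)(V_GS − V_t)² = (0.68/2)×(2.35 − 1.1)² = 0.34×1.25² = 0.529 mA.
V_DS = V_DD − I_D·R_D = 18 − 0.529×10 = 12.7 V.
Saturation requires V_DS ≥ V_GS − V_t = 1.25 V; 12.7 ≥ 1.25 ✓.

I_D ≈ 0.53 mA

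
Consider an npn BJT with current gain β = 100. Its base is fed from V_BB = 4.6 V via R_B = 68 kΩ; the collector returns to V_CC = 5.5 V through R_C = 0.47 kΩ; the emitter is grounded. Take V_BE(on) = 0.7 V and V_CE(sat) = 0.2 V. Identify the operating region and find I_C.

Assume active. Base-emitter loop: I_B = (V_BB − V_BE)/R_B = (4.6 − 0.7)/68 = 0.0574 mA.
I_C = β·I_B = 100×0.0574 = 5.74 mA.
V_CE = V_CC − I_C·R_C = 5.5 − 5.74×0.47 = 2.8 V > V_CE(sat), so the active-region assumption holds.

active; I_C ≈ 5.7 mA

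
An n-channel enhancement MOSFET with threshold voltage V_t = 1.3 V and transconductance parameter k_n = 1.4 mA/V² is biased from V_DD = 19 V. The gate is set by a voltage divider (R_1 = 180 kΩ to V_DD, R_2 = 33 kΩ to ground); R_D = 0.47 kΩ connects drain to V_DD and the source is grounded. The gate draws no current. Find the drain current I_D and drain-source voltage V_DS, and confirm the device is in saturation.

V_G = V_DD·R_2/(R_1+R_2) = 19×33/213 = 2.94 V. With the source grounded, V_GS = V_G = 2.94 V.
Assume saturation: I_D = (k_n/2)(V_GS − V_t)² = (1.4/2)×(2.94 − 1.3)² = 0.7×1.64² = 1.89 mA.
V_DS = V_DD − I_D·R_D = 19 − 1.89×0.47 = 18.1 V.
Saturation requires V_DS ≥ V_GS − V_t = 1.64 V; 18.1 ≥ 1.64 ✓.

I_D ≈ 1.9 mA, V_DS ≈ 18 V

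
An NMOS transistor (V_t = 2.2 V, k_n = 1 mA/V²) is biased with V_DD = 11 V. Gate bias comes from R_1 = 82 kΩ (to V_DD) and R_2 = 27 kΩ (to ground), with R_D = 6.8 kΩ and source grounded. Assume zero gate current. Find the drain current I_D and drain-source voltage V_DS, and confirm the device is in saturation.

V_G = V_DD·R_2/(R_1+R_2) = 11×27/109 = 2.72 V. With the source grounded, V_GS = V_G = 2.72 V.
Assume saturation: I_D = (k_n/2)(V_GS − V_t)² = (1/2)×(2.72 − 2.2)² = 0.5×0.525² = 0.138 mA.
V_DS = V_DD − I_D·R_D = 11 − 0.138×6.8 = 10.1 V.
Saturation requires V_DS ≥ V_GS − V_t = 0.525 V; 10.1 ≥ 0.525 ✓.

I_D ≈ 0.14 mA, V_DS ≈ 10 V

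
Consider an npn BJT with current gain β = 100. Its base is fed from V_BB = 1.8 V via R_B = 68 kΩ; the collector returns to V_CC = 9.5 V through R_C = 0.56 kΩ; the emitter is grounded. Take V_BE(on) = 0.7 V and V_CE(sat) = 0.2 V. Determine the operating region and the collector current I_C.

Assume active. Base-emitter loop: I_B = (V_BB − V_BE)/R_B = (1.8 − 0.7)/68 = 0.0162 mA.
I_C = β·I_B = 100×0.0162 = 1.62 mA.
V_CE = V_CC − I_C·R_C = 9.5 − 1.62×0.56 = 8.59 V > V_CE(sat), so the active-region assumption holds.

active; I_C ≈ 1.6 mA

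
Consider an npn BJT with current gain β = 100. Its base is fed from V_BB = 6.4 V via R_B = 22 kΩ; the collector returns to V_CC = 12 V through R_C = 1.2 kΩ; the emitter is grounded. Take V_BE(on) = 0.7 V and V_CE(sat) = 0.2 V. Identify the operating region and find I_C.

saturation; I_C ≈ 9.8 mA

Assume active: I_B = (6.4 − 0.7)/22 = 0.259 mA, giving I_C = β·I_B = 25.9 mA.
But then V_CE = 12 − 25.9×1.2 = -19.1 V < V_CE(sat) = 0.2 V — impossible in the active region.
So the transistor is saturated. With V_CE = 0.2 V, I_C = (V_CC − 0.2)/R_C = 11.8/1.2 = 9.83 mA.
Check: β·I_B = 25.9 mA > I_C = 9.83 mA, confirming saturation.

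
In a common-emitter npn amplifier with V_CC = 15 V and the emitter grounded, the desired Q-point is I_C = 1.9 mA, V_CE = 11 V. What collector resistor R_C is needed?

R_C ≈ 2.1 kΩ

Collector loop: V_CC = I_C·R_C + V_CE.
R_C = (V_CC − V_CE)/I_C = (15 − 11)/1.9 = 2.11 kΩ.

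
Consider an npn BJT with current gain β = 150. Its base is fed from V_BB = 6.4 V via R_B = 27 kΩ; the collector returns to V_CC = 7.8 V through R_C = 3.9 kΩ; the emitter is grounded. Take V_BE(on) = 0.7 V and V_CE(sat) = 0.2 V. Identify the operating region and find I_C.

saturation; I_C ≈ 1.9 mA

Assume active: I_B = (6.4 − 0.7)/27 = 0.211 mA, giving I_C = β·I_B = 31.7 mA.
But then V_CE = 7.8 − 31.7×3.9 = -116 V < V_CE(sat) = 0.2 V — impossible in the active region.
So the transistor is saturated. With V_CE = 0.2 V, I_C = (V_CC − 0.2)/R_C = 7.6/3.9 = 1.95 mA.
Check: β·I_B = 31.7 mA > I_C = 1.95 mA, confirming saturation.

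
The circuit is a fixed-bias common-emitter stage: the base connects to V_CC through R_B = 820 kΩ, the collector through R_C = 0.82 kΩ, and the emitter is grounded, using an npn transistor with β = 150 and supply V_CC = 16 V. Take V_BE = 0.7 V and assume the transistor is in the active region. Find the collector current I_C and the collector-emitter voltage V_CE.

I_C ≈ 2.8 mA, V_CE ≈ 14 V

Base loop: V_CC = I_B·R_B + V_BE, so I_B = (16 − 0.7)/820 kΩ = 0.0187 mA.
In the active region I_C = β·I_B = 150 × 0.0187 = 2.8 mA.
Collector loop: V_CE = V_CC − I_C·R_C = 16 − 2.8×0.82 = 13.7 V.
Since V_CE = 13.7 V > V_CE(sat) ≈ 0.2 V, the transistor is in the active region as assumed.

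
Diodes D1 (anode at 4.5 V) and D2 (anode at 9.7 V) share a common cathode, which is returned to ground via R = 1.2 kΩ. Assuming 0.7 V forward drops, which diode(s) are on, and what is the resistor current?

Only D2 conducts; I_R ≈ 7.5 mA

Assume both conduct. Then node N would need to be at both 4.5−0.7 = 3.8 V and 9.7−0.7 = 9 V, which is impossible.
Assume only D2 conducts: V_N = 9.7 − 0.7 = 9 V, so I_R = 9/1.2 = 7.5 mA.
Check D1: its anode-to-cathode voltage is 4.5 − 9 = -4.5 V < 0.7 V, so it is off. The assumption is consistent.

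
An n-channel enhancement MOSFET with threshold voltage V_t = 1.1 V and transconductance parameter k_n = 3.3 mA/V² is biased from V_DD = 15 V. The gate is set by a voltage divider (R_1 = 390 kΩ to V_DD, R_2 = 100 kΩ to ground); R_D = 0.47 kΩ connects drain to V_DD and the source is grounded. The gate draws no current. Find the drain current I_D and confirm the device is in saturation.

V_G = V_DD·R_2/(R_1+R_2) = 15×100/490 = 3.06 V. With the source grounded, V_GS = V_G = 3.06 V.
Assume saturation: I_D = (k_n/2)(V_GS − V_t)² = (3.3/2)×(3.06 − 1.1)² = 1.65×1.96² = 6.35 mA.
V_DS = V_DD − I_D·R_D = 15 − 6.35×0.47 = 12 V.
Saturation requires V_DS ≥ V_GS − V_t = 1.96 V; 12 ≥ 1.96 ✓.

I_D ≈ 6.3 mA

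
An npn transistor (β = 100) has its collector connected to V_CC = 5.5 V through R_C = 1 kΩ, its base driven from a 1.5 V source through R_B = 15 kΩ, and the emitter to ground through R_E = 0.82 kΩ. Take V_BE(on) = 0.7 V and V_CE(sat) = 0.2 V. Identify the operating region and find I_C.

active; I_C ≈ 0.82 mA

Assume active. Base-emitter loop: I_B = (V_BB − V_BE)/(R_B + (β+1)R_E) = (1.5 − 0.7)/(15 + 101×0.82) = 0.00818 mA.
I_C = β·I_B = 100×0.00818 = 0.818 mA.
V_CE = V_CC − I_C·R_C − I_E·R_E = 5.5 − 0.818×1 − 0.826×0.82 = 4 V > V_CE(sat), so the active-region assumption holds.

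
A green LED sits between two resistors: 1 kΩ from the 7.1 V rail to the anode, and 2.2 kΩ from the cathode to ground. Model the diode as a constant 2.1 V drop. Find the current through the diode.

The two resistors are in series with the diode, so KVL gives 7.1 = I·1 + 2.1 + I·2.2.
I = (7.1 − 2.1) / (1 + 2.2) kΩ = 5 / 3.2 = 1.56 mA.

I ≈ 1.6 mA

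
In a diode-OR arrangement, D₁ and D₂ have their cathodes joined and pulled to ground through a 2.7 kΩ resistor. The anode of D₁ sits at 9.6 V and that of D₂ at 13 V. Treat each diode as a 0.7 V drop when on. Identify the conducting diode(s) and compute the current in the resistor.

Assume both conduct. Then node N would need to be at both 9.6−0.7 = 8.9 V and 13−0.7 = 12.3 V, which is impossible.
Assume only D₂ conducts: V_N = 13 − 0.7 = 12.3 V, so I_R = 12.3/2.7 = 4.56 mA.
Check D₁: its anode-to-cathode voltage is 9.6 − 12.3 = -2.7 V < 0.7 V, so it is off. The assumption is consistent.

Only D₂ conducts; I_R ≈ 4.6 mA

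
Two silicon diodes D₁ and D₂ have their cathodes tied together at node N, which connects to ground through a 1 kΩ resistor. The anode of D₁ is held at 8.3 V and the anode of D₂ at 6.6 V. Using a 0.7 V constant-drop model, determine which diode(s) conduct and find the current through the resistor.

Assume both conduct. Then node N would need to be at both 8.3−0.7 = 7.6 V and 6.6−0.7 = 5.9 V, which is impossible.
Assume only D₁ conducts: V_N = 8.3 − 0.7 = 7.6 V, so I_R = 7.6/1 = 7.6 mA.
Check D₂: its anode-to-cathode voltage is 6.6 − 7.6 = -1 V < 0.7 V, so it is off. The assumption is consistent.

Only D₁ conducts; I_R ≈ 7.6 mA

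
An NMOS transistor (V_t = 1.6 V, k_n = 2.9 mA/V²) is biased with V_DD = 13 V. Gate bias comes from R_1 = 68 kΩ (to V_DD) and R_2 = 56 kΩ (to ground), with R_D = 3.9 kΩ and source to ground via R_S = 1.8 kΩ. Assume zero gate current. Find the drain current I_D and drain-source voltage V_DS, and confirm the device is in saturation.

I_D ≈ 1.8 mA, V_DS ≈ 3 V

V_G = V_DD·R_2/(R_1+R_2) = 13×56/124 = 5.87 V.
Assume saturation: I_D = (k_n/2)(V_GS − V_t)² with V_GS = V_G − I_D·R_S = 5.87 − 1.8·I_D.
Substituting gives 4.7·I_D² − 23.3·I_D + 26.4 = 0, with roots I_D = 1.76 or 3.2 mA.
The root I_D = 3.2 mA gives V_GS = 0.115 V ≤ V_t, so take I_D = 1.76 mA.
Then V_GS = 2.7 V and V_DS = V_DD − I_D(R_D+R_S) = 13 − 1.76×5.7 = 2.96 V.
Saturation requires V_DS ≥ V_GS − V_t = 1.1 V; 2.96 ≥ 1.1 ✓.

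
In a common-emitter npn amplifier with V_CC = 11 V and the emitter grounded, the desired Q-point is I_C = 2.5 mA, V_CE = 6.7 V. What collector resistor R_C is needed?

R_C ≈ 1.7 kΩ

Collector loop: V_CC = I_C·R_C + V_CE.
R_C = (V_CC − V_CE)/I_C = (11 − 6.7)/2.5 = 1.72 kΩ.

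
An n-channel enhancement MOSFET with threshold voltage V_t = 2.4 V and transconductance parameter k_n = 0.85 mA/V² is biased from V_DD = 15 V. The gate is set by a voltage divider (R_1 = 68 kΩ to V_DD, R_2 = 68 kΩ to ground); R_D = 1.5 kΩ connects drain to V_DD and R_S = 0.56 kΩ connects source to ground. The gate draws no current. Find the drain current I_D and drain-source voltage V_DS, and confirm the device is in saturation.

V_G = V_DD·R_2/(R_1+R_2) = 15×68/136 = 7.5 V.
Assume saturation: I_D = (k_n/2)(V_GS − V_t)² with V_GS = V_G − I_D·R_S = 7.5 − 0.56·I_D.
Substituting gives 0.133·I_D² − 3.43·I_D + 11.1 = 0, with roots I_D = 3.78 or 21.9 mA.
The root I_D = 21.9 mA gives V_GS = -4.78 V ≤ V_t, so take I_D = 3.78 mA.
Then V_GS = 5.38 V and V_DS = V_DD − I_D(R_D+R_S) = 15 − 3.78×2.06 = 7.21 V.
Saturation requires V_DS ≥ V_GS − V_t = 2.98 V; 7.21 ≥ 2.98 ✓.

I_D ≈ 3.8 mA, V_DS ≈ 7.2 V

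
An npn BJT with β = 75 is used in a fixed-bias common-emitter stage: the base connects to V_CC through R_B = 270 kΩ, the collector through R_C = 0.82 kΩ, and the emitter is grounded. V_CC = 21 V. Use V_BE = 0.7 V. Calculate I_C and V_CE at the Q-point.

I_C ≈ 5.6 mA, V_CE ≈ 16 V

Base loop: V_CC = I_B·R_B + V_BE, so I_B = (21 − 0.7)/270 kΩ = 0.0752 mA.
In the active region I_C = β·I_B = 75 × 0.0752 = 5.64 mA.
Collector loop: V_CE = V_CC − I_C·R_C = 21 − 5.64×0.82 = 16.4 V.
Since V_CE = 16.4 V > V_CE(sat) ≈ 0.2 V, the transistor is in the active region as assumed.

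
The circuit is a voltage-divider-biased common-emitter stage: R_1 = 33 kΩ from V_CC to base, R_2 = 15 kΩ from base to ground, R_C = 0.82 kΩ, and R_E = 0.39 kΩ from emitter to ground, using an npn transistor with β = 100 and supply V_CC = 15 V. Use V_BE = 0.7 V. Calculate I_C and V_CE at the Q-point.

Thevenize the base divider: V_Th = V_CC·R_2/(R_1+R_2) = 15×15/48 = 4.69 V, R_Th = R_1‖R_2 = 10.3 kΩ.
Base-emitter loop: V_Th = I_B·R_Th + V_BE + (β+1)I_B·R_E, so I_B = (4.69 − 0.7) / (10.3 + 101×0.39) = 0.0802 mA.
I_C = β·I_B = 100×0.0802 = 8.02 mA, and I_E = (β+1)I_B = 8.1 mA.
V_CE = V_CC − I_C·R_C − I_E·R_E = 15 − 8.02×0.82 − 8.1×0.39 = 5.26 V.
V_CE = 5.26 V > 0.2 V confirms active-region operation.

I_C ≈ 8 mA, V_CE ≈ 5.3 V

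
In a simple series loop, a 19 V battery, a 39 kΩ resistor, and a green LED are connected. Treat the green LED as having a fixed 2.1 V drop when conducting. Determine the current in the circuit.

KVL around the loop: 19 = V_D + I·R = 2.1 + I × 39 kΩ.
So I = (19 − 2.1) / 39 kΩ = 16.9 / 39 = 0.433 mA.

I ≈ 0.43 mA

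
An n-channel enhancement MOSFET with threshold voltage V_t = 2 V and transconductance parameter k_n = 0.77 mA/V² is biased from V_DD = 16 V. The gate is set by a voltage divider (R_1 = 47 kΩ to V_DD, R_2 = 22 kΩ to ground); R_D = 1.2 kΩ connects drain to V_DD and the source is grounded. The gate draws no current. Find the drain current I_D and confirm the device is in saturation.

I_D ≈ 3.7 mA

V_G = V_DD·R_2/(R_1+R_2) = 16×22/69 = 5.1 V. With the source grounded, V_GS = V_G = 5.1 V.
Assume saturation: I_D = (k_n/2)(V_GS − V_t)² = (0.77/2)×(5.1 − 2)² = 0.385×3.1² = 3.7 mA.
V_DS = V_DD − I_D·R_D = 16 − 3.7×1.2 = 11.6 V.
Saturation requires V_DS ≥ V_GS − V_t = 3.1 V; 11.6 ≥ 3.1 ✓.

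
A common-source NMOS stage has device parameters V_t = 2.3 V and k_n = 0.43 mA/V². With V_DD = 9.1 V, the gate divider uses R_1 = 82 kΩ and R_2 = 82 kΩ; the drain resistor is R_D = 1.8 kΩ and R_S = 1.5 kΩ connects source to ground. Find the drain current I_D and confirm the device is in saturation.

V_G = V_DD·R_2/(R_1+R_2) = 9.1×82/164 = 4.55 V.
Assume saturation: I_D = (k_n/2)(V_GS − V_t)² with V_GS = V_G − I_D·R_S = 4.55 − 1.5·I_D.
Substituting gives 0.484·I_D² − 2.45·I_D + 1.09 = 0, with roots I_D = 0.492 or 4.58 mA.
The root I_D = 4.58 mA gives V_GS = -2.31 V ≤ V_t, so take I_D = 0.492 mA.
Then V_GS = 3.81 V and V_DS = V_DD − I_D(R_D+R_S) = 9.1 − 0.492×3.3 = 7.48 V.
Saturation requires V_DS ≥ V_GS − V_t = 1.51 V; 7.48 ≥ 1.51 ✓.

I_D ≈ 0.49 mA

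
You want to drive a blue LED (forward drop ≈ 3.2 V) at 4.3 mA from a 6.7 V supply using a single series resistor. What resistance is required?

R ≈ 0.81 kΩ

The resistor drops V_S − V_D = 6.7 − 3.2 = 3.5 V at 4.3 mA.
R = 3.5 V / 4.3 mA = 0.814 kΩ.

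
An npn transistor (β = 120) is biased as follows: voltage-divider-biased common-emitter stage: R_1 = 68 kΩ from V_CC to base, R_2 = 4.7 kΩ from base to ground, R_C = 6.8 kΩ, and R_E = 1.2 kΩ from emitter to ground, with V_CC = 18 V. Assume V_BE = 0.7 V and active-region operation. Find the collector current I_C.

Thevenize the base divider: V_Th = V_CC·R_2/(R_1+R_2) = 18×4.7/72.7 = 1.16 V, R_Th = R_1‖R_2 = 4.4 kΩ.
Base-emitter loop: V_Th = I_B·R_Th + V_BE + (β+1)I_B·R_E, so I_B = (1.16 − 0.7) / (4.4 + 121×1.2) = 0.0031 mA.
I_C = β·I_B = 120×0.0031 = 0.372 mA, and I_E = (β+1)I_B = 0.375 mA.
V_CE = V_CC − I_C·R_C − I_E·R_E = 18 − 0.372×6.8 − 0.375×1.2 = 15 V.
V_CE = 15 V > 0.2 V confirms active-region operation.

I_C ≈ 0.37 mA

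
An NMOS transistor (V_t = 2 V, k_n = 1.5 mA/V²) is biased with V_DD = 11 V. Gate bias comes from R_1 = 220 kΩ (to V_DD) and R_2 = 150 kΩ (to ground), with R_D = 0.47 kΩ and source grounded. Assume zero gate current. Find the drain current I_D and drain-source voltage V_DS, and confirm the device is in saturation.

V_G = V_DD·R_2/(R_1+R_2) = 11×150/370 = 4.46 V. With the source grounded, V_GS = V_G = 4.46 V.
Assume saturation: I_D = (k_n/2)(V_GS − V_t)² = (1.5/2)×(4.46 − 2)² = 0.75×2.46² = 4.54 mA.
V_DS = V_DD − I_D·R_D = 11 − 4.54×0.47 = 8.87 V.
Saturation requires V_DS ≥ V_GS − V_t = 2.46 V; 8.87 ≥ 2.46 ✓.

I_D ≈ 4.5 mA, V_DS ≈ 8.9 V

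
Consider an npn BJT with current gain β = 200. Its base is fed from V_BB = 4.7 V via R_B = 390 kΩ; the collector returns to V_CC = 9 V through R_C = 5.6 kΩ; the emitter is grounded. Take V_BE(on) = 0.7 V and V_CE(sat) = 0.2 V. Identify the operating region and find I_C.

saturation; I_C ≈ 1.6 mA

Assume active: I_B = (4.7 − 0.7)/390 = 0.0103 mA, giving I_C = β·I_B = 2.05 mA.
But then V_CE = 9 − 2.05×5.6 = -2.49 V < V_CE(sat) = 0.2 V — impossible in the active region.
So the transistor is saturated. With V_CE = 0.2 V, I_C = (V_CC − 0.2)/R_C = 8.8/5.6 = 1.57 mA.
Check: β·I_B = 2.05 mA > I_C = 1.57 mA, confirming saturation.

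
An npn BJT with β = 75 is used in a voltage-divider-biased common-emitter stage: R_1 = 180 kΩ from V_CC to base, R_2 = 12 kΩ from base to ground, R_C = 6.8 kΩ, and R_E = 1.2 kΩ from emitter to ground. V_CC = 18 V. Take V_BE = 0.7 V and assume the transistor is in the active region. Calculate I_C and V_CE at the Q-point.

I_C ≈ 0.31 mA, V_CE ≈ 16 V

Thevenize the base divider: V_Th = V_CC·R_2/(R_1+R_2) = 18×12/192 = 1.12 V, R_Th = R_1‖R_2 = 11.2 kΩ.
Base-emitter loop: V_Th = I_B·R_Th + V_BE + (β+1)I_B·R_E, so I_B = (1.12 − 0.7) / (11.2 + 76×1.2) = 0.00415 mA.
I_C = β·I_B = 75×0.00415 = 0.311 mA, and I_E = (β+1)I_B = 0.315 mA.
V_CE = V_CC − I_C·R_C − I_E·R_E = 18 − 0.311×6.8 − 0.315×1.2 = 15.5 V.
V_CE = 15.5 V > 0.2 V confirms active-region operation.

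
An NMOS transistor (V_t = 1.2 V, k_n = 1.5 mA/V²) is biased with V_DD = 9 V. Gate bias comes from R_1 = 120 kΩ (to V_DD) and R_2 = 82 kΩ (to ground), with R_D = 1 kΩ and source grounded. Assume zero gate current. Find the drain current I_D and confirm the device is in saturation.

I_D ≈ 4.5 mA

V_G = V_DD·R_2/(R_1+R_2) = 9×82/202 = 3.65 V. With the source grounded, V_GS = V_G = 3.65 V.
Assume saturation: I_D = (k_n/2)(V_GS − V_t)² = (1.5/2)×(3.65 − 1.2)² = 0.75×2.45² = 4.51 mA.
V_DS = V_DD − I_D·R_D = 9 − 4.51×1 = 4.49 V.
Saturation requires V_DS ≥ V_GS − V_t = 2.45 V; 4.49 ≥ 2.45 ✓.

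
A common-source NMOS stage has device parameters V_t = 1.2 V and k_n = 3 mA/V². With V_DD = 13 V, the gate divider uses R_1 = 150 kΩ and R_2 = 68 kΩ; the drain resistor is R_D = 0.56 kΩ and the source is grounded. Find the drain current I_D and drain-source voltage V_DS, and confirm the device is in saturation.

V_G = V_DD·R_2/(R_1+R_2) = 13×68/218 = 4.06 V. With the source grounded, V_GS = V_G = 4.06 V.
Assume saturation: I_D = (k_n/2)(V_GS − V_t)² = (3/2)×(4.06 − 1.2)² = 1.5×2.86² = 12.2 mA.
V_DS = V_DD − I_D·R_D = 13 − 12.2×0.56 = 6.15 V.
Saturation requires V_DS ≥ V_GS − V_t = 2.86 V; 6.15 ≥ 2.86 ✓.

I_D ≈ 12 mA, V_DS ≈ 6.2 V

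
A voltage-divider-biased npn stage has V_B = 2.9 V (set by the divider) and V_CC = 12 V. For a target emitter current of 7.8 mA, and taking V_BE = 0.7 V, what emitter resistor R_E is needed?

V_E = V_B − V_BE = 2.9 − 0.7 = 2.2 V.
R_E = V_E / I_E = 2.2 / 7.8 = 0.282 kΩ.

R_E ≈ 0.28 kΩ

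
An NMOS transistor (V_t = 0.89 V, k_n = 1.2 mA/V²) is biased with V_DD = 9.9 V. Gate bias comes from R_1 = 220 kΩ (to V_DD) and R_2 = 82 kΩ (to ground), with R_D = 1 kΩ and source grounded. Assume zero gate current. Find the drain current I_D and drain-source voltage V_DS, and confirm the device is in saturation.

V_G = V_DD·R_2/(R_1+R_2) = 9.9×82/302 = 2.69 V. With the source grounded, V_GS = V_G = 2.69 V.
Assume saturation: I_D = (k_n/2)(V_GS − V_t)² = (1.2/2)×(2.69 − 0.89)² = 0.6×1.8² = 1.94 mA.
V_DS = V_DD − I_D·R_D = 9.9 − 1.94×1 = 7.96 V.
Saturation requires V_DS ≥ V_GS − V_t = 1.8 V; 7.96 ≥ 1.8 ✓.

I_D ≈ 1.9 mA, V_DS ≈ 8 V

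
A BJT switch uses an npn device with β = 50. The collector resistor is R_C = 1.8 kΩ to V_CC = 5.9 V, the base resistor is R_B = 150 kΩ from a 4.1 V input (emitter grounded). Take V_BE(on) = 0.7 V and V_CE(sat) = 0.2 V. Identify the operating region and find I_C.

active; I_C ≈ 1.1 mA

Assume active. Base-emitter loop: I_B = (V_BB − V_BE)/R_B = (4.1 − 0.7)/150 = 0.0227 mA.
I_C = β·I_B = 50×0.0227 = 1.13 mA.
V_CE = V_CC − I_C·R_C = 5.9 − 1.13×1.8 = 3.86 V > V_CE(sat), so the active-region assumption holds.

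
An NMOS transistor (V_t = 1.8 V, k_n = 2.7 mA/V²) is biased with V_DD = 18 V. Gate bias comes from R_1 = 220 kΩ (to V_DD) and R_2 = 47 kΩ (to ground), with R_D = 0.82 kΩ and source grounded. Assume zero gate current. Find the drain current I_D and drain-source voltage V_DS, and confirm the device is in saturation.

V_G = V_DD·R_2/(R_1+R_2) = 18×47/267 = 3.17 V. With the source grounded, V_GS = V_G = 3.17 V.
Assume saturation: I_D = (k_n/2)(V_GS − V_t)² = (2.7/2)×(3.17 − 1.8)² = 1.35×1.37² = 2.53 mA.
V_DS = V_DD − I_D·R_D = 18 − 2.53×0.82 = 15.9 V.
Saturation requires V_DS ≥ V_GS − V_t = 1.37 V; 15.9 ≥ 1.37 ✓.

I_D ≈ 2.5 mA, V_DS ≈ 16 V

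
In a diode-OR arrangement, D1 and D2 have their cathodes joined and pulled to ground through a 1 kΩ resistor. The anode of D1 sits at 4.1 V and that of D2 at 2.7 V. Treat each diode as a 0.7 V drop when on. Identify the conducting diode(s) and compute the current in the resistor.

Assume both conduct. Then node N would need to be at both 4.1−0.7 = 3.4 V and 2.7−0.7 = 2 V, which is impossible.
Assume only D1 conducts: V_N = 4.1 − 0.7 = 3.4 V, so I_R = 3.4/1 = 3.4 mA.
Check D2: its anode-to-cathode voltage is 2.7 − 3.4 = -0.7 V < 0.7 V, so it is off. The assumption is consistent.

Only D1 conducts; I_R ≈ 3.4 mA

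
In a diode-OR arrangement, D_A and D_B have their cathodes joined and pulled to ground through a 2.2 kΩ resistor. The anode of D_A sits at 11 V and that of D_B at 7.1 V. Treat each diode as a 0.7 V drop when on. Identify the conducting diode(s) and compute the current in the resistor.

Only D_A conducts; I_R ≈ 4.7 mA

Assume both conduct. Then node N would need to be at both 11−0.7 = 10.3 V and 7.1−0.7 = 6.4 V, which is impossible.
Assume only D_A conducts: V_N = 11 − 0.7 = 10.3 V, so I_R = 10.3/2.2 = 4.68 mA.
Check D_B: its anode-to-cathode voltage is 7.1 − 10.3 = -3.2 V < 0.7 V, so it is off. The assumption is consistent.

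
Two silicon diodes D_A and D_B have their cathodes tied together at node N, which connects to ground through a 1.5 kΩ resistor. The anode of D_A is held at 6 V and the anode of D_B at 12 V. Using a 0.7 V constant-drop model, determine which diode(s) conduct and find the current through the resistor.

Assume both conduct. Then node N would need to be at both 6−0.7 = 5.3 V and 12−0.7 = 11.3 V, which is impossible.
Assume only D_B conducts: V_N = 12 − 0.7 = 11.3 V, so I_R = 11.3/1.5 = 7.53 mA.
Check D_A: its anode-to-cathode voltage is 6 − 11.3 = -5.3 V < 0.7 V, so it is off. The assumption is consistent.

Only D_B conducts; I_R ≈ 7.5 mA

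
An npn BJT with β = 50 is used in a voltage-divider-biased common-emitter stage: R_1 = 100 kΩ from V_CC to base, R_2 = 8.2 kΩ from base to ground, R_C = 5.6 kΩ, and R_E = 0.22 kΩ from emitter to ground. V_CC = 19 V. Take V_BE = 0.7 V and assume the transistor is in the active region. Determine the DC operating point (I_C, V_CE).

I_C ≈ 2 mA, V_CE ≈ 7.5 V

Thevenize the base divider: V_Th = V_CC·R_2/(R_1+R_2) = 19×8.2/108 = 1.44 V, R_Th = R_1‖R_2 = 7.58 kΩ.
Base-emitter loop: V_Th = I_B·R_Th + V_BE + (β+1)I_B·R_E, so I_B = (1.44 − 0.7) / (7.58 + 51×0.22) = 0.0394 mA.
I_C = β·I_B = 50×0.0394 = 1.97 mA, and I_E = (β+1)I_B = 2.01 mA.
V_CE = V_CC − I_C·R_C − I_E·R_E = 19 − 1.97×5.6 − 2.01×0.22 = 7.54 V.
V_CE = 7.54 V > 0.2 V confirms active-region operation.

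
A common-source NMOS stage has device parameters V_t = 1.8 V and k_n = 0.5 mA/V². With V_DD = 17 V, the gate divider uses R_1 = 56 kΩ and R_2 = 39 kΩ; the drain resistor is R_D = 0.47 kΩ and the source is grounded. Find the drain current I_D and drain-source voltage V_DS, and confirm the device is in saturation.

I_D ≈ 6.7 mA, V_DS ≈ 14 V

V_G = V_DD·R_2/(R_1+R_2) = 17×39/95 = 6.98 V. With the source grounded, V_GS = V_G = 6.98 V.
Assume saturation: I_D = (k_n/2)(V_GS − V_t)² = (0.5/2)×(6.98 − 1.8)² = 0.25×5.18² = 6.71 mA.
V_DS = V_DD − I_D·R_D = 17 − 6.71×0.47 = 13.8 V.
Saturation requires V_DS ≥ V_GS − V_t = 5.18 V; 13.8 ≥ 5.18 ✓.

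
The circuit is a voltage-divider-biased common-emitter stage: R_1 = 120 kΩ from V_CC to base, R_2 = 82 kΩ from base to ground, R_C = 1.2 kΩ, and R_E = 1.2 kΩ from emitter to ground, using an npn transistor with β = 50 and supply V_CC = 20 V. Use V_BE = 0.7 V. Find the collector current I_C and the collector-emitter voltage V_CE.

I_C ≈ 3.4 mA, V_CE ≈ 12 V

Thevenize the base divider: V_Th = V_CC·R_2/(R_1+R_2) = 20×82/202 = 8.12 V, R_Th = R_1‖R_2 = 48.7 kΩ.
Base-emitter loop: V_Th = I_B·R_Th + V_BE + (β+1)I_B·R_E, so I_B = (8.12 − 0.7) / (48.7 + 51×1.2) = 0.0675 mA.
I_C = β·I_B = 50×0.0675 = 3.37 mA, and I_E = (β+1)I_B = 3.44 mA.
V_CE = V_CC − I_C·R_C − I_E·R_E = 20 − 3.37×1.2 − 3.44×1.2 = 11.8 V.
V_CE = 11.8 V > 0.2 V confirms active-region operation.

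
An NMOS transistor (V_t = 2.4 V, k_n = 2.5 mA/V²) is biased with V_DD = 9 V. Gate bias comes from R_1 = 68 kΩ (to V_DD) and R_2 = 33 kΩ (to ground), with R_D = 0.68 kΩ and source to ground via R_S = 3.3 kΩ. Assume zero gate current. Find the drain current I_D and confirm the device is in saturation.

I_D ≈ 0.085 mA

V_G = V_DD·R_2/(R_1+R_2) = 9×33/101 = 2.94 V.
Assume saturation: I_D = (k_n/2)(V_GS − V_t)² with V_GS = V_G − I_D·R_S = 2.94 − 3.3·I_D.
Substituting gives 13.6·I_D² − 5.46·I_D + 0.365 = 0, with roots I_D = 0.0849 or 0.316 mA.
The root I_D = 0.316 mA gives V_GS = 1.9 V ≤ V_t, so take I_D = 0.0849 mA.
Then V_GS = 2.66 V and V_DS = V_DD − I_D(R_D+R_S) = 9 − 0.0849×3.98 = 8.66 V.
Saturation requires V_DS ≥ V_GS − V_t = 0.261 V; 8.66 ≥ 0.261 ✓.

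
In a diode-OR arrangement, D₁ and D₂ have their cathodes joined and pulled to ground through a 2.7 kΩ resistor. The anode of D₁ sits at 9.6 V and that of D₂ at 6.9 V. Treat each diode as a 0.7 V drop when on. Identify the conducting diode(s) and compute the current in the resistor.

Assume both conduct. Then node N would need to be at both 9.6−0.7 = 8.9 V and 6.9−0.7 = 6.2 V, which is impossible.
Assume only D₁ conducts: V_N = 9.6 − 0.7 = 8.9 V, so I_R = 8.9/2.7 = 3.3 mA.
Check D₂: its anode-to-cathode voltage is 6.9 − 8.9 = -2 V < 0.7 V, so it is off. The assumption is consistent.

Only D₁ conducts; I_R ≈ 3.3 mA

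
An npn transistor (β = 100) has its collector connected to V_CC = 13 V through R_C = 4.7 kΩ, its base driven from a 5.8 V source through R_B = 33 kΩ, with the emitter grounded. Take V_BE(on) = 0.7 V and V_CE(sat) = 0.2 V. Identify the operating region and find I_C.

Assume active: I_B = (5.8 − 0.7)/33 = 0.155 mA, giving I_C = β·I_B = 15.5 mA.
But then V_CE = 13 − 15.5×4.7 = -59.6 V < V_CE(sat) = 0.2 V — impossible in the active region.
So the transistor is saturated. With V_CE = 0.2 V, I_C = (V_CC − 0.2)/R_C = 12.8/4.7 = 2.72 mA.
Check: β·I_B = 15.5 mA > I_C = 2.72 mA, confirming saturation.

saturation; I_C ≈ 2.7 mA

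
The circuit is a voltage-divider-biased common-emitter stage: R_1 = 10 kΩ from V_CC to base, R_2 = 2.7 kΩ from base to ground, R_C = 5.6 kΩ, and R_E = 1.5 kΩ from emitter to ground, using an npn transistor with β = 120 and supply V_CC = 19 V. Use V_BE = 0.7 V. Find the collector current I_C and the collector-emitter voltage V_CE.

Thevenize the base divider: V_Th = V_CC·R_2/(R_1+R_2) = 19×2.7/12.7 = 4.04 V, R_Th = R_1‖R_2 = 2.13 kΩ.
Base-emitter loop: V_Th = I_B·R_Th + V_BE + (β+1)I_B·R_E, so I_B = (4.04 − 0.7) / (2.13 + 121×1.5) = 0.0182 mA.
I_C = β·I_B = 120×0.0182 = 2.18 mA, and I_E = (β+1)I_B = 2.2 mA.
V_CE = V_CC − I_C·R_C − I_E·R_E = 19 − 2.18×5.6 − 2.2×1.5 = 3.48 V.
V_CE = 3.48 V > 0.2 V confirms active-region operation.

I_C ≈ 2.2 mA, V_CE ≈ 3.5 V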